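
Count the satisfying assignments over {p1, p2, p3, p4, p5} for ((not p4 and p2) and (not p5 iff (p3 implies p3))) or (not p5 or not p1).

24

Initial set: {(((not p4 and p2) and (not p5 iff (p3 implies p3))) or (not p5 or not p1))}.
(((not p4 and p2) and (not p5 iff (p3 implies p3))) or (not p5 or not p1)): β-rule — branch into ((not p4 and p2) and (not p5 iff (p3 implies p3)))  //  (not p5 or not p1).
  branch 1 (add ((not p4 and p2) and (not p5 iff (p3 implies p3)))):
    ((not p4 and p2) and (not p5 iff (p3 implies p3))): α-rule — add (not p4 and p2), (not p5 iff (p3 implies p3)).
    (not p4 and p2): α-rule — add not p4, p2.
    (not p5 iff (p3 implies p3)): β-rule — branch into not p5, (p3 implies p3)  //  not not p5, not (p3 implies p3).
      branch 1.1 (add not p5, (p3 implies p3)):
        (p3 implies p3): β-rule — branch into not p3  //  p3.
          branch 1.1.1 (add not p3):
            ○ open, literals {p2=T, p3=F, p4=F, p5=F}.
          branch 1.1.2 (add p3):
            ○ open, literals {p2=T, p3=T, p4=F, p5=F}.
      branch 1.2 (add not not p5, not (p3 implies p3)):
        not (p3 implies p3): α-rule — add p3, not p3.
        × closes — contains both p3 and not p3.
  branch 2 (add (not p5 or not p1)):
    (not p5 or not p1): β-rule — branch into not p5  //  not p1.
      branch 2.1 (add not p5):
        ○ open, literals {p5=F}.
      branch 2.2 (add not p1):
        ○ open, literals {p1=F}.
1 branch closed, 4 open.
Each open branch fixes some atoms; the unmentioned ones are free. Counting distinct full assignments: branch {p2=T, p3=F, p4=F, p5=F} (p1) contributes 2 new; branch {p2=T, p3=T, p4=F, p5=F} (p1) contributes 2 new; branch {p5=F} (p1, p2, p3, p4) contributes 12 new; branch {p1=F} (p2, p3, p4, p5) contributes 8 new. Total: 24.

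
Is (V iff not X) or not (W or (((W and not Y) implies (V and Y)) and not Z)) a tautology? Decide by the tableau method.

Not valid

Assume the negation and expand:
Initial set: {not ((V iff not X) or not (W or (((W and not Y) implies (V and Y)) and not Z)))}.
not ((V iff not X) or not (W or (((W and not Y) implies (V and Y)) and not Z))): α-rule — add not (V iff not X), not not (W or (((W and not Y) implies (V and Y)) and not Z)).
not (V iff not X): β-rule — branch into V, not not X  //  not V, not X.
  branch 1 (add V, not not X):
    not not (W or (((W and not Y) implies (V and Y)) and not Z)): β-rule — branch into W  //  (((W and not Y) implies (V and Y)) and not Z).
      branch 1.1 (add W):
        ○ open, literals {V=1, W=1, X=1}.
      branch 1.2 (add (((W and not Y) implies (V and Y)) and not Z)):
        (((W and not Y) implies (V and Y)) and not Z): α-rule — add ((W and not Y) implies (V and Y)), not Z.
        ((W and not Y) implies (V and Y)): β-rule — branch into not (W and not Y)  //  (V and Y).
          branch 1.2.1 (add not (W and not Y)):
            not (W and not Y): β-rule — branch into not W  //  not not Y.
              branch 1.2.1.1 (add not W):
                ○ open, literals {V=1, W=0, X=1, Z=0}.
              branch 1.2.1.2 (add not not Y):
                ○ open, literals {V=1, X=1, Y=1, Z=0}.
          branch 1.2.2 (add (V and Y)):
            (V and Y): α-rule — add V, Y.
            ○ open, literals {V=1, X=1, Y=1, Z=0}.
  branch 2 (add not V, not X):
    not not (W or (((W and not Y) implies (V and Y)) and not Z)): β-rule — branch into W  //  (((W and not Y) implies (V and Y)) and not Z).
      branch 2.1 (add W):
        ○ open, literals {V=0, W=1, X=0}.
      branch 2.2 (add (((W and not Y) implies (V and Y)) and not Z)):
        (((W and not Y) implies (V and Y)) and not Z): α-rule — add ((W and not Y) implies (V and Y)), not Z.
        ((W and not Y) implies (V and Y)): β-rule — branch into not (W and not Y)  //  (V and Y).
          branch 2.2.1 (add not (W and not Y)):
            not (W and not Y): β-rule — branch into not W  //  not not Y.
              branch 2.2.1.1 (add not W):
                ○ open, literals {V=0, W=0, X=0, Z=0}.
              branch 2.2.1.2 (add not not Y):
                ○ open, literals {V=0, X=0, Y=1, Z=0}.
          branch 2.2.2 (add (V and Y)):
            (V and Y): α-rule — add V, Y.
            × closes — contains both V and not V.
1 branch closed, 7 open.
An open branch gives a countermodel: V=1, W=1, X=1 (unmentioned atoms arbitrary); under it the original formula is false.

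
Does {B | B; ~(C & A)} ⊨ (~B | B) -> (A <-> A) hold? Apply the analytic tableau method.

Initial set: {(B | B); ~(C & A); ~((~B | B) -> (A <-> A))}.
~((~B | B) -> (A <-> A)): α-rule — add (~B | B), ~(A <-> A).
(B | B): β-rule — branch into B  //  B.
  branch 1 (add B):
    ~(C & A): β-rule — branch into ~C  //  ~A.
      branch 1.1 (add ~C):
        (~B | B): β-rule — branch into ~B  //  B.
          branch 1.1.1 (add ~B):
            × closes — contains both B and ~B.
          branch 1.1.2 (add B):
            ~(A <-> A): β-rule — branch into A, ~A  //  ~A, A.
              branch 1.1.2.1 (add A, ~A):
                × closes — contains both A and ~A.
              branch 1.1.2.2 (add ~A, A):
                × closes — contains both A and ~A.
      branch 1.2 (add ~A):
        (~B | B): β-rule — branch into ~B  //  B.
          branch 1.2.1 (add ~B):
            × closes — contains both B and ~B.
          branch 1.2.2 (add B):
            ~(A <-> A): β-rule — branch into A, ~A  //  ~A, A.
              branch 1.2.2.1 (add A, ~A):
                × closes — contains both A and ~A.
              branch 1.2.2.2 (add ~A, A):
                × closes — contains both A and ~A.
  branch 2 (add B):
    ~(C & A): β-rule — branch into ~C  //  ~A.
      branch 2.1 (add ~C):
        (~B | B): β-rule — branch into ~B  //  B.
          branch 2.1.1 (add ~B):
            × closes — contains both B and ~B.
          branch 2.1.2 (add B):
            ~(A <-> A): β-rule — branch into A, ~A  //  ~A, A.
              branch 2.1.2.1 (add A, ~A):
                × closes — contains both A and ~A.
              branch 2.1.2.2 (add ~A, A):
                × closes — contains both A and ~A.
      branch 2.2 (add ~A):
        (~B | B): β-rule — branch into ~B  //  B.
          branch 2.2.1 (add ~B):
            × closes — contains both B and ~B.
          branch 2.2.2 (add B):
            ~(A <-> A): β-rule — branch into A, ~A  //  ~A, A.
              branch 2.2.2.1 (add A, ~A):
                × closes — contains both A and ~A.
              branch 2.2.2.2 (add ~A, A):
                × closes — contains both A and ~A.
All 12 branches close.
Every branch closed, so the premises entail the conclusion.

Yes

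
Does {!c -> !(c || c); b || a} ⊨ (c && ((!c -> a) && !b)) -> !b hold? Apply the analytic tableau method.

Yes

Initial set: {(!c -> !(c || c)); (b || a); !((c && ((!c -> a) && !b)) -> !b)}.
!((c && ((!c -> a) && !b)) -> !b): α-rule — add (c && ((!c -> a) && !b)), !!b.
(c && ((!c -> a) && !b)): α-rule — add c, ((!c -> a) && !b).
((!c -> a) && !b): α-rule — add (!c -> a), !b.
× closes — contains both b and !b.
All 1 branch closes.
Every branch closed, so the premises entail the conclusion.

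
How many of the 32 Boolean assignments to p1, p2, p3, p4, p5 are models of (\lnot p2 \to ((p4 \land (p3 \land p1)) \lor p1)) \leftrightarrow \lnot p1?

8

Initial set: {((\lnot p2 \to ((p4 \land (p3 \land p1)) \lor p1)) \leftrightarrow \lnot p1)}.
((\lnot p2 \to ((p4 \land (p3 \land p1)) \lor p1)) \leftrightarrow \lnot p1): β-rule — branch into (\lnot p2 \to ((p4 \land (p3 \land p1)) \lor p1)), \lnot p1  //  \lnot (\lnot p2 \to ((p4 \land (p3 \land p1)) \lor p1)), \lnot \lnot p1.
  branch 1 (add (\lnot p2 \to ((p4 \land (p3 \land p1)) \lor p1)), \lnot p1):
    (\lnot p2 \to ((p4 \land (p3 \land p1)) \lor p1)): β-rule — branch into \lnot \lnot p2  //  ((p4 \land (p3 \land p1)) \lor p1).
      branch 1.1 (add \lnot \lnot p2):
        ○ open, literals {p1=0, p2=1}.
      branch 1.2 (add ((p4 \land (p3 \land p1)) \lor p1)):
        ((p4 \land (p3 \land p1)) \lor p1): β-rule — branch into (p4 \land (p3 \land p1))  //  p1.
          branch 1.2.1 (add (p4 \land (p3 \land p1))):
            (p4 \land (p3 \land p1)): α-rule — add p4, (p3 \land p1).
            (p3 \land p1): α-rule — add p3, p1.
            × closes — contains both p1 and \lnot p1.
          branch 1.2.2 (add p1):
            × closes — contains both p1 and \lnot p1.
  branch 2 (add \lnot (\lnot p2 \to ((p4 \land (p3 \land p1)) \lor p1)), \lnot \lnot p1):
    \lnot (\lnot p2 \to ((p4 \land (p3 \land p1)) \lor p1)): α-rule — add \lnot p2, \lnot ((p4 \land (p3 \land p1)) \lor p1).
    \lnot ((p4 \land (p3 \land p1)) \lor p1): α-rule — add \lnot (p4 \land (p3 \land p1)), \lnot p1.
    × closes — contains both p1 and \lnot p1.
3 branches closed, 1 open.
Each open branch fixes some atoms; the unmentioned ones are free. Counting distinct full assignments: branch {p1=0, p2=1} (p3, p4, p5) contributes 8 new. Total: 8.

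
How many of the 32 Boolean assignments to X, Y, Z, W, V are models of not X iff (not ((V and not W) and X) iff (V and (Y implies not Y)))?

16

Initial set: {(not X iff (not ((V and not W) and X) iff (V and (Y implies not Y))))}.
(not X iff (not ((V and not W) and X) iff (V and (Y implies not Y)))): β-rule — branch into not X, (not ((V and not W) and X) iff (V and (Y implies not Y)))  //  not not X, not (not ((V and not W) and X) iff (V and (Y implies not Y))).
  branch 1 (add not X, (not ((V and not W) and X) iff (V and (Y implies not Y)))):
    (not ((V and not W) and X) iff (V and (Y implies not Y))): β-rule — branch into not ((V and not W) and X), (V and (Y implies not Y))  //  not not ((V and not W) and X), not (V and (Y implies not Y)).
      branch 1.1 (add not ((V and not W) and X), (V and (Y implies not Y))):
        (V and (Y implies not Y)): α-rule — add V, (Y implies not Y).
        not ((V and not W) and X): β-rule — branch into not (V and not W)  //  not X.
          branch 1.1.1 (add not (V and not W)):
            (Y implies not Y): β-rule — branch into not Y  //  not Y.
              branch 1.1.1.1 (add not Y):
                not (V and not W): β-rule — branch into not V  //  not not W.
                  branch 1.1.1.1.1 (add not V):
                    × closes — contains both V and not V.
                  branch 1.1.1.1.2 (add not not W):
                    ○ open, literals {V=true, W=true, X=false, Y=false}.
              branch 1.1.1.2 (add not Y):
                not (V and not W): β-rule — branch into not V  //  not not W.
                  branch 1.1.1.2.1 (add not V):
                    × closes — contains both V and not V.
                  branch 1.1.1.2.2 (add not not W):
                    ○ open, literals {V=true, W=true, X=false, Y=false}.
          branch 1.1.2 (add not X):
            (Y implies not Y): β-rule — branch into not Y  //  not Y.
              branch 1.1.2.1 (add not Y):
                ○ open, literals {V=true, X=false, Y=false}.
              branch 1.1.2.2 (add not Y):
                ○ open, literals {V=true, X=false, Y=false}.
      branch 1.2 (add not not ((V and not W) and X), not (V and (Y implies not Y))):
        not not ((V and not W) and X): α-rule — add (V and not W), X.
        × closes — contains both X and not X.
  branch 2 (add not not X, not (not ((V and not W) and X) iff (V and (Y implies not Y)))):
    not (not ((V and not W) and X) iff (V and (Y implies not Y))): β-rule — branch into not ((V and not W) and X), not (V and (Y implies not Y))  //  not not ((V and not W) and X), (V and (Y implies not Y)).
      branch 2.1 (add not ((V and not W) and X), not (V and (Y implies not Y))):
        not ((V and not W) and X): β-rule — branch into not (V and not W)  //  not X.
          branch 2.1.1 (add not (V and not W)):
            not (V and (Y implies not Y)): β-rule — branch into not V  //  not (Y implies not Y).
              branch 2.1.1.1 (add not V):
                not (V and not W): β-rule — branch into not V  //  not not W.
                  branch 2.1.1.1.1 (add not V):
                    ○ open, literals {V=false, X=true}.
                  branch 2.1.1.1.2 (add not not W):
                    ○ open, literals {V=false, W=true, X=true}.
              branch 2.1.1.2 (add not (Y implies not Y)):
                not (Y implies not Y): α-rule — add Y, not not Y.
                not (V and not W): β-rule — branch into not V  //  not not W.
                  branch 2.1.1.2.1 (add not V):
                    ○ open, literals {V=false, X=true, Y=true}.
                  branch 2.1.1.2.2 (add not not W):
                    ○ open, literals {W=true, X=true, Y=true}.
          branch 2.1.2 (add not X):
            × closes — contains both X and not X.
      branch 2.2 (add not not ((V and not W) and X), (V and (Y implies not Y))):
        not not ((V and not W) and X): α-rule — add (V and not W), X.
        (V and (Y implies not Y)): α-rule — add V, (Y implies not Y).
        (V and not W): α-rule — add V, not W.
        (Y implies not Y): β-rule — branch into not Y  //  not Y.
          branch 2.2.1 (add not Y):
            ○ open, literals {V=true, W=false, X=true, Y=false}.
          branch 2.2.2 (add not Y):
            ○ open, literals {V=true, W=false, X=true, Y=false}.
4 branches closed, 10 open.
Each open branch fixes some atoms; the unmentioned ones are free. Counting distinct full assignments: branch {V=true, W=true, X=false, Y=false} (Z) contributes 2 new; branch {V=true, W=true, X=false, Y=false} (Z) contributes 0 new; branch {V=true, X=false, Y=false} (Z, W) contributes 2 new; branch {V=true, X=false, Y=false} (Z, W) contributes 0 new; branch {V=false, X=true} (Y, Z, W) contributes 8 new; branch {V=false, W=true, X=true} (Y, Z) contributes 0 new; branch {V=false, X=true, Y=true} (Z, W) contributes 0 new; branch {W=true, X=true, Y=true} (Z, V) contributes 2 new; branch {V=true, W=false, X=true, Y=false} (Z) contributes 2 new; branch {V=true, W=false, X=true, Y=false} (Z) contributes 0 new. Total: 16.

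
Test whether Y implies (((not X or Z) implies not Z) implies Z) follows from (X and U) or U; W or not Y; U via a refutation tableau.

Initial set: {T ((X and U) or U); T (W or not Y); T U; F (Y implies (((not X or Z) implies not Z) implies Z))}.
F (Y implies (((not X or Z) implies not Z) implies Z)): α-rule — add T Y, F (((not X or Z) implies not Z) implies Z).
F (((not X or Z) implies not Z) implies Z): α-rule — add T ((not X or Z) implies not Z), F Z.
T ((X and U) or U): β-rule — branch into T (X and U)  //  T U.
  branch 1 (add T (X and U)):
    T (X and U): α-rule — add T X, T U.
    T (W or not Y): β-rule — branch into T W  //  T not Y.
      branch 1.1 (add T W):
        T ((not X or Z) implies not Z): β-rule — branch into F (not X or Z)  //  T not Z.
          branch 1.1.1 (add F (not X or Z)):
            F (not X or Z): α-rule — add F not X, F Z.
            ○ open, literals {U=T, W=T, X=T, Y=T, Z=F}.
          branch 1.1.2 (add T not Z):
            ○ open, literals {U=T, W=T, X=T, Y=T, Z=F}.
      branch 1.2 (add T not Y):
        × closes — contains both Y and not Y.
  branch 2 (add T U):
    T (W or not Y): β-rule — branch into T W  //  T not Y.
      branch 2.1 (add T W):
        T ((not X or Z) implies not Z): β-rule — branch into F (not X or Z)  //  T not Z.
          branch 2.1.1 (add F (not X or Z)):
            F (not X or Z): α-rule — add F not X, F Z.
            ○ open, literals {U=T, W=T, X=T, Y=T, Z=F}.
          branch 2.1.2 (add T not Z):
            ○ open, literals {U=T, W=T, Y=T, Z=F}.
      branch 2.2 (add T not Y):
        × closes — contains both Y and not Y.
2 branches closed, 4 open.
An open branch gives a countermodel: U=T, W=T, X=T, Y=T, Z=F (unmentioned atoms arbitrary); the premises hold there but the conclusion fails.

No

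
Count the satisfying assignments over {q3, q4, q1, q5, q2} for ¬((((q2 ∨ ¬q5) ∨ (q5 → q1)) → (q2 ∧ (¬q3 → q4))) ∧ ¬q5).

Initial set: {¬((((q2 ∨ ¬q5) ∨ (q5 → q1)) → (q2 ∧ (¬q3 → q4))) ∧ ¬q5)}.
¬((((q2 ∨ ¬q5) ∨ (q5 → q1)) → (q2 ∧ (¬q3 → q4))) ∧ ¬q5): β-rule — branch into ¬(((q2 ∨ ¬q5) ∨ (q5 → q1)) → (q2 ∧ (¬q3 → q4)))  //  ¬¬q5.
  branch 1 (add ¬(((q2 ∨ ¬q5) ∨ (q5 → q1)) → (q2 ∧ (¬q3 → q4)))):
    ¬(((q2 ∨ ¬q5) ∨ (q5 → q1)) → (q2 ∧ (¬q3 → q4))): α-rule — add ((q2 ∨ ¬q5) ∨ (q5 → q1)), ¬(q2 ∧ (¬q3 → q4)).
    ((q2 ∨ ¬q5) ∨ (q5 → q1)): β-rule — branch into (q2 ∨ ¬q5)  //  (q5 → q1).
      branch 1.1 (add (q2 ∨ ¬q5)):
        ¬(q2 ∧ (¬q3 → q4)): β-rule — branch into ¬q2  //  ¬(¬q3 → q4).
          branch 1.1.1 (add ¬q2):
            (q2 ∨ ¬q5): β-rule — branch into q2  //  ¬q5.
              branch 1.1.1.1 (add q2):
                × closes — contains both q2 and ¬q2.
              branch 1.1.1.2 (add ¬q5):
                ○ open, literals {q2=F, q5=F}.
          branch 1.1.2 (add ¬(¬q3 → q4)):
            ¬(¬q3 → q4): α-rule — add ¬q3, ¬q4.
            (q2 ∨ ¬q5): β-rule — branch into q2  //  ¬q5.
              branch 1.1.2.1 (add q2):
                ○ open, literals {q2=T, q3=F, q4=F}.
              branch 1.1.2.2 (add ¬q5):
                ○ open, literals {q3=F, q4=F, q5=F}.
      branch 1.2 (add (q5 → q1)):
        ¬(q2 ∧ (¬q3 → q4)): β-rule — branch into ¬q2  //  ¬(¬q3 → q4).
          branch 1.2.1 (add ¬q2):
            (q5 → q1): β-rule — branch into ¬q5  //  q1.
              branch 1.2.1.1 (add ¬q5):
                ○ open, literals {q2=F, q5=F}.
              branch 1.2.1.2 (add q1):
                ○ open, literals {q1=T, q2=F}.
          branch 1.2.2 (add ¬(¬q3 → q4)):
            ¬(¬q3 → q4): α-rule — add ¬q3, ¬q4.
            (q5 → q1): β-rule — branch into ¬q5  //  q1.
              branch 1.2.2.1 (add ¬q5):
                ○ open, literals {q3=F, q4=F, q5=F}.
              branch 1.2.2.2 (add q1):
                ○ open, literals {q1=T, q3=F, q4=F}.
  branch 2 (add ¬¬q5):
    ○ open, literals {q5=T}.
1 branch closed, 8 open.
Each open branch fixes some atoms; the unmentioned ones are free. Counting distinct full assignments: branch {q2=F, q5=F} (q3, q4, q1) contributes 8 new; branch {q2=T, q3=F, q4=F} (q1, q5) contributes 4 new; branch {q3=F, q4=F, q5=F} (q1, q2) contributes 0 new; branch {q2=F, q5=F} (q3, q4, q1) contributes 0 new; branch {q1=T, q2=F} (q3, q4, q5) contributes 4 new; branch {q3=F, q4=F, q5=F} (q1, q2) contributes 0 new; branch {q1=T, q3=F, q4=F} (q5, q2) contributes 0 new; branch {q5=T} (q3, q4, q1, q2) contributes 10 new. Total: 26.

26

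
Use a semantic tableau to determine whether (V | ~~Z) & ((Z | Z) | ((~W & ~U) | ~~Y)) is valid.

Assume the negation and expand:
Initial set: {~((V | ~~Z) & ((Z | Z) | ((~W & ~U) | ~~Y)))}.
~((V | ~~Z) & ((Z | Z) | ((~W & ~U) | ~~Y))): β-rule — branch into ~(V | ~~Z)  //  ~((Z | Z) | ((~W & ~U) | ~~Y)).
  branch 1 (add ~(V | ~~Z)):
    ~(V | ~~Z): α-rule — add ~V, ~~~Z.
    ~~~Z: drop double negation, giving ~Z.
    ○ open, literals {V=F, Z=F}.
  branch 2 (add ~((Z | Z) | ((~W & ~U) | ~~Y))):
    ~((Z | Z) | ((~W & ~U) | ~~Y)): α-rule — add ~(Z | Z), ~((~W & ~U) | ~~Y).
    ~(Z | Z): α-rule — add ~Z, ~Z.
    ~((~W & ~U) | ~~Y): α-rule — add ~(~W & ~U), ~~~Y.
    ~~~Y: drop double negation, giving ~Y.
    ~(~W & ~U): β-rule — branch into ~~W  //  ~~U.
      branch 2.1 (add ~~W):
        ○ open, literals {W=T, Y=F, Z=F}.
      branch 2.2 (add ~~U):
        ○ open, literals {U=T, Y=F, Z=F}.
0 branches closed, 3 open.
An open branch gives a countermodel: V=F, Z=F (unmentioned atoms arbitrary); under it the original formula is false.

Not valid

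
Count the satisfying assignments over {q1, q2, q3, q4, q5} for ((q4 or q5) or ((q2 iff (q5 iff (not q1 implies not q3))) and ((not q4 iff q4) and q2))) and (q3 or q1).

Initial set: {T (((q4 or q5) or ((q2 iff (q5 iff (not q1 implies not q3))) and ((not q4 iff q4) and q2))) and (q3 or q1))}.
T (((q4 or q5) or ((q2 iff (q5 iff (not q1 implies not q3))) and ((not q4 iff q4) and q2))) and (q3 or q1)): α-rule — add T ((q4 or q5) or ((q2 iff (q5 iff (not q1 implies not q3))) and ((not q4 iff q4) and q2))), T (q3 or q1).
T ((q4 or q5) or ((q2 iff (q5 iff (not q1 implies not q3))) and ((not q4 iff q4) and q2))): β-rule — branch into T (q4 or q5)  //  T ((q2 iff (q5 iff (not q1 implies not q3))) and ((not q4 iff q4) and q2)).
  branch 1 (add T (q4 or q5)):
    T (q3 or q1): β-rule — branch into T q3  //  T q1.
      branch 1.1 (add T q3):
        T (q4 or q5): β-rule — branch into T q4  //  T q5.
          branch 1.1.1 (add T q4):
            ○ open, literals {q3=T, q4=T}.
          branch 1.1.2 (add T q5):
            ○ open, literals {q3=T, q5=T}.
      branch 1.2 (add T q1):
        T (q4 or q5): β-rule — branch into T q4  //  T q5.
          branch 1.2.1 (add T q4):
            ○ open, literals {q1=T, q4=T}.
          branch 1.2.2 (add T q5):
            ○ open, literals {q1=T, q5=T}.
  branch 2 (add T ((q2 iff (q5 iff (not q1 implies not q3))) and ((not q4 iff q4) and q2))):
    T ((q2 iff (q5 iff (not q1 implies not q3))) and ((not q4 iff q4) and q2)): α-rule — add T (q2 iff (q5 iff (not q1 implies not q3))), T ((not q4 iff q4) and q2).
    T ((not q4 iff q4) and q2): α-rule — add T (not q4 iff q4), T q2.
    T (q3 or q1): β-rule — branch into T q3  //  T q1.
      branch 2.1 (add T q3):
        T (q2 iff (q5 iff (not q1 implies not q3))): β-rule — branch into T q2, T (q5 iff (not q1 implies not q3))  //  F q2, F (q5 iff (not q1 implies not q3)).
          branch 2.1.1 (add T q2, T (q5 iff (not q1 implies not q3))):
            T (not q4 iff q4): β-rule — branch into T not q4, T q4  //  F not q4, F q4.
              branch 2.1.1.1 (add T not q4, T q4):
                × closes — contains both q4 and not q4.
              branch 2.1.1.2 (add F not q4, F q4):
                × closes — contains both q4 and not q4.
          branch 2.1.2 (add F q2, F (q5 iff (not q1 implies not q3))):
            × closes — contains both q2 and not q2.
      branch 2.2 (add T q1):
        T (q2 iff (q5 iff (not q1 implies not q3))): β-rule — branch into T q2, T (q5 iff (not q1 implies not q3))  //  F q2, F (q5 iff (not q1 implies not q3)).
          branch 2.2.1 (add T q2, T (q5 iff (not q1 implies not q3))):
            T (not q4 iff q4): β-rule — branch into T not q4, T q4  //  F not q4, F q4.
              branch 2.2.1.1 (add T not q4, T q4):
                × closes — contains both q4 and not q4.
              branch 2.2.1.2 (add F not q4, F q4):
                × closes — contains both q4 and not q4.
          branch 2.2.2 (add F q2, F (q5 iff (not q1 implies not q3))):
            × closes — contains both q2 and not q2.
6 branches closed, 4 open.
Each open branch fixes some atoms; the unmentioned ones are free. Counting distinct full assignments: branch {q3=T, q4=T} (q1, q2, q5) contributes 8 new; branch {q3=T, q5=T} (q1, q2, q4) contributes 4 new; branch {q1=T, q4=T} (q2, q3, q5) contributes 4 new; branch {q1=T, q5=T} (q2, q3, q4) contributes 2 new. Total: 18.

18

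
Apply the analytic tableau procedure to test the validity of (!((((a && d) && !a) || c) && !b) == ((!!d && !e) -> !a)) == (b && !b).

Not valid

Assume the negation and expand:
Initial set: {!((!((((a && d) && !a) || c) && !b) == ((!!d && !e) -> !a)) == (b && !b))}.
!((!((((a && d) && !a) || c) && !b) == ((!!d && !e) -> !a)) == (b && !b)): β-rule — branch into (!((((a && d) && !a) || c) && !b) == ((!!d && !e) -> !a)), !(b && !b)  //  !(!((((a && d) && !a) || c) && !b) == ((!!d && !e) -> !a)), (b && !b).
  branch 1 (add (!((((a && d) && !a) || c) && !b) == ((!!d && !e) -> !a)), !(b && !b)):
    (!((((a && d) && !a) || c) && !b) == ((!!d && !e) -> !a)): β-rule — branch into !((((a && d) && !a) || c) && !b), ((!!d && !e) -> !a)  //  !!((((a && d) && !a) || c) && !b), !((!!d && !e) -> !a).
      branch 1.1 (add !((((a && d) && !a) || c) && !b), ((!!d && !e) -> !a)):
        !(b && !b): β-rule — branch into !b  //  !!b.
          branch 1.1.1 (add !b):
            !((((a && d) && !a) || c) && !b): β-rule — branch into !(((a && d) && !a) || c)  //  !!b.
              branch 1.1.1.1 (add !(((a && d) && !a) || c)):
                !(((a && d) && !a) || c): α-rule — add !((a && d) && !a), !c.
                ((!!d && !e) -> !a): β-rule — branch into !(!!d && !e)  //  !a.
                  branch 1.1.1.1.1 (add !(!!d && !e)):
                    !((a && d) && !a): β-rule — branch into !(a && d)  //  !!a.
                      branch 1.1.1.1.1.1 (add !(a && d)):
                        !(!!d && !e): β-rule — branch into !!!d  //  !!e.
                          branch 1.1.1.1.1.1.1 (add !!!d):
                            !!!d: drop double negation, giving !d.
                            !(a && d): β-rule — branch into !a  //  !d.
                              branch 1.1.1.1.1.1.1.1 (add !a):
                                ○ open, literals {a=0, b=0, c=0, d=0}.
                              branch 1.1.1.1.1.1.1.2 (add !d):
                                ○ open, literals {b=0, c=0, d=0}.
                          branch 1.1.1.1.1.1.2 (add !!e):
                            !(a && d): β-rule — branch into !a  //  !d.
                              branch 1.1.1.1.1.1.2.1 (add !a):
                                ○ open, literals {a=0, b=0, c=0, e=1}.
                              branch 1.1.1.1.1.1.2.2 (add !d):
                                ○ open, literals {b=0, c=0, d=0, e=1}.
                      branch 1.1.1.1.1.2 (add !!a):
                        !(!!d && !e): β-rule — branch into !!!d  //  !!e.
                          branch 1.1.1.1.1.2.1 (add !!!d):
                            !!!d: drop double negation, giving !d.
                            ○ open, literals {a=1, b=0, c=0, d=0}.
                          branch 1.1.1.1.1.2.2 (add !!e):
                            ○ open, literals {a=1, b=0, c=0, e=1}.
                  branch 1.1.1.1.2 (add !a):
                    !((a && d) && !a): β-rule — branch into !(a && d)  //  !!a.
                      branch 1.1.1.1.2.1 (add !(a && d)):
                        !(a && d): β-rule — branch into !a  //  !d.
                          branch 1.1.1.1.2.1.1 (add !a):
                            ○ open, literals {a=0, b=0, c=0}.
                          branch 1.1.1.1.2.1.2 (add !d):
                            ○ open, literals {a=0, b=0, c=0, d=0}.
                      branch 1.1.1.1.2.2 (add !!a):
                        × closes — contains both a and !a.
              branch 1.1.1.2 (add !!b):
                × closes — contains both b and !b.
          branch 1.1.2 (add !!b):
            !((((a && d) && !a) || c) && !b): β-rule — branch into !(((a && d) && !a) || c)  //  !!b.
              branch 1.1.2.1 (add !(((a && d) && !a) || c)):
                !(((a && d) && !a) || c): α-rule — add !((a && d) && !a), !c.
                ((!!d && !e) -> !a): β-rule — branch into !(!!d && !e)  //  !a.
                  branch 1.1.2.1.1 (add !(!!d && !e)):
                    !((a && d) && !a): β-rule — branch into !(a && d)  //  !!a.
                      branch 1.1.2.1.1.1 (add !(a && d)):
                        !(!!d && !e): β-rule — branch into !!!d  //  !!e.
                          branch 1.1.2.1.1.1.1 (add !!!d):
                            !!!d: drop double negation, giving !d.
                            !(a && d): β-rule — branch into !a  //  !d.
                              branch 1.1.2.1.1.1.1.1 (add !a):
                                ○ open, literals {a=0, b=1, c=0, d=0}.
                              branch 1.1.2.1.1.1.1.2 (add !d):
                                ○ open, literals {b=1, c=0, d=0}.
                          branch 1.1.2.1.1.1.2 (add !!e):
                            !(a && d): β-rule — branch into !a  //  !d.
                              branch 1.1.2.1.1.1.2.1 (add !a):
                                ○ open, literals {a=0, b=1, c=0, e=1}.
                              branch 1.1.2.1.1.1.2.2 (add !d):
                                ○ open, literals {b=1, c=0, d=0, e=1}.
                      branch 1.1.2.1.1.2 (add !!a):
                        !(!!d && !e): β-rule — branch into !!!d  //  !!e.
                          branch 1.1.2.1.1.2.1 (add !!!d):
                            !!!d: drop double negation, giving !d.
                            ○ open, literals {a=1, b=1, c=0, d=0}.
                          branch 1.1.2.1.1.2.2 (add !!e):
                            ○ open, literals {a=1, b=1, c=0, e=1}.
                  branch 1.1.2.1.2 (add !a):
                    !((a && d) && !a): β-rule — branch into !(a && d)  //  !!a.
                      branch 1.1.2.1.2.1 (add !(a && d)):
                        !(a && d): β-rule — branch into !a  //  !d.
                          branch 1.1.2.1.2.1.1 (add !a):
                            ○ open, literals {a=0, b=1, c=0}.
                          branch 1.1.2.1.2.1.2 (add !d):
                            ○ open, literals {a=0, b=1, c=0, d=0}.
                      branch 1.1.2.1.2.2 (add !!a):
                        × closes — contains both a and !a.
              branch 1.1.2.2 (add !!b):
                ((!!d && !e) -> !a): β-rule — branch into !(!!d && !e)  //  !a.
                  branch 1.1.2.2.1 (add !(!!d && !e)):
                    !(!!d && !e): β-rule — branch into !!!d  //  !!e.
                      branch 1.1.2.2.1.1 (add !!!d):
                        !!!d: drop double negation, giving !d.
                        ○ open, literals {b=1, d=0}.
                      branch 1.1.2.2.1.2 (add !!e):
                        ○ open, literals {b=1, e=1}.
                  branch 1.1.2.2.2 (add !a):
                    ○ open, literals {a=0, b=1}.
      branch 1.2 (add !!((((a && d) && !a) || c) && !b), !((!!d && !e) -> !a)):
        !!((((a && d) && !a) || c) && !b): α-rule — add (((a && d) && !a) || c), !b.
        !((!!d && !e) -> !a): α-rule — add (!!d && !e), !!a.
        (!!d && !e): α-rule — add !!d, !e.
        !!d: drop double negation, giving d.
        !(b && !b): β-rule — branch into !b  //  !!b.
          branch 1.2.1 (add !b):
            (((a && d) && !a) || c): β-rule — branch into ((a && d) && !a)  //  c.
              branch 1.2.1.1 (add ((a && d) && !a)):
                ((a && d) && !a): α-rule — add (a && d), !a.
                × closes — contains both a and !a.
              branch 1.2.1.2 (add c):
                ○ open, literals {a=1, b=0, c=1, d=1, e=0}.
          branch 1.2.2 (add !!b):
            × closes — contains both b and !b.
  branch 2 (add !(!((((a && d) && !a) || c) && !b) == ((!!d && !e) -> !a)), (b && !b)):
    (b && !b): α-rule — add b, !b.
    × closes — contains both b and !b.
6 branches closed, 20 open.
An open branch gives a countermodel: a=0, b=0, c=0, d=0 (unmentioned atoms arbitrary); under it the original formula is false.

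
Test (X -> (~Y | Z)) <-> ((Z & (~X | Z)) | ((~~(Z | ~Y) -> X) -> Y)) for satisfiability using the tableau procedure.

Satisfiable

Initial set: {((X -> (~Y | Z)) <-> ((Z & (~X | Z)) | ((~~(Z | ~Y) -> X) -> Y)))}.
((X -> (~Y | Z)) <-> ((Z & (~X | Z)) | ((~~(Z | ~Y) -> X) -> Y))): β-rule — branch into (X -> (~Y | Z)), ((Z & (~X | Z)) | ((~~(Z | ~Y) -> X) -> Y))  //  ~(X -> (~Y | Z)), ~((Z & (~X | Z)) | ((~~(Z | ~Y) -> X) -> Y)).
  branch 1 (add (X -> (~Y | Z)), ((Z & (~X | Z)) | ((~~(Z | ~Y) -> X) -> Y))):
    (X -> (~Y | Z)): β-rule — branch into ~X  //  (~Y | Z).
      branch 1.1 (add ~X):
        ((Z & (~X | Z)) | ((~~(Z | ~Y) -> X) -> Y)): β-rule — branch into (Z & (~X | Z))  //  ((~~(Z | ~Y) -> X) -> Y).
          branch 1.1.1 (add (Z & (~X | Z))):
            (Z & (~X | Z)): α-rule — add Z, (~X | Z).
            (~X | Z): β-rule — branch into ~X  //  Z.
              branch 1.1.1.1 (add ~X):
                ○ open, literals {X=false, Z=true}.
              branch 1.1.1.2 (add Z):
                ○ open, literals {X=false, Z=true}.
          branch 1.1.2 (add ((~~(Z | ~Y) -> X) -> Y)):
            ((~~(Z | ~Y) -> X) -> Y): β-rule — branch into ~(~~(Z | ~Y) -> X)  //  Y.
              branch 1.1.2.1 (add ~(~~(Z | ~Y) -> X)):
                ~(~~(Z | ~Y) -> X): α-rule — add ~~(Z | ~Y), ~X.
                ~~(Z | ~Y): drop double negation, giving (Z | ~Y).
                (Z | ~Y): β-rule — branch into Z  //  ~Y.
                  branch 1.1.2.1.1 (add Z):
                    ○ open, literals {X=false, Z=true}.
                  branch 1.1.2.1.2 (add ~Y):
                    ○ open, literals {X=false, Y=false}.
              branch 1.1.2.2 (add Y):
                ○ open, literals {X=false, Y=true}.
      branch 1.2 (add (~Y | Z)):
        ((Z & (~X | Z)) | ((~~(Z | ~Y) -> X) -> Y)): β-rule — branch into (Z & (~X | Z))  //  ((~~(Z | ~Y) -> X) -> Y).
          branch 1.2.1 (add (Z & (~X | Z))):
            (Z & (~X | Z)): α-rule — add Z, (~X | Z).
            (~Y | Z): β-rule — branch into ~Y  //  Z.
              branch 1.2.1.1 (add ~Y):
                (~X | Z): β-rule — branch into ~X  //  Z.
                  branch 1.2.1.1.1 (add ~X):
                    ○ open, literals {X=false, Y=false, Z=true}.
                  branch 1.2.1.1.2 (add Z):
                    ○ open, literals {Y=false, Z=true}.
              branch 1.2.1.2 (add Z):
                (~X | Z): β-rule — branch into ~X  //  Z.
                  branch 1.2.1.2.1 (add ~X):
                    ○ open, literals {X=false, Z=true}.
                  branch 1.2.1.2.2 (add Z):
                    ○ open, literals {Z=true}.
          branch 1.2.2 (add ((~~(Z | ~Y) -> X) -> Y)):
            (~Y | Z): β-rule — branch into ~Y  //  Z.
              branch 1.2.2.1 (add ~Y):
                ((~~(Z | ~Y) -> X) -> Y): β-rule — branch into ~(~~(Z | ~Y) -> X)  //  Y.
                  branch 1.2.2.1.1 (add ~(~~(Z | ~Y) -> X)):
                    ~(~~(Z | ~Y) -> X): α-rule — add ~~(Z | ~Y), ~X.
                    ~~(Z | ~Y): drop double negation, giving (Z | ~Y).
                    (Z | ~Y): β-rule — branch into Z  //  ~Y.
                      branch 1.2.2.1.1.1 (add Z):
                        ○ open, literals {X=false, Y=false, Z=true}.
                      branch 1.2.2.1.1.2 (add ~Y):
                        ○ open, literals {X=false, Y=false}.
                  branch 1.2.2.1.2 (add Y):
                    × closes — contains both Y and ~Y.
              branch 1.2.2.2 (add Z):
                ((~~(Z | ~Y) -> X) -> Y): β-rule — branch into ~(~~(Z | ~Y) -> X)  //  Y.
                  branch 1.2.2.2.1 (add ~(~~(Z | ~Y) -> X)):
                    ~(~~(Z | ~Y) -> X): α-rule — add ~~(Z | ~Y), ~X.
                    ~~(Z | ~Y): drop double negation, giving (Z | ~Y).
                    (Z | ~Y): β-rule — branch into Z  //  ~Y.
                      branch 1.2.2.2.1.1 (add Z):
                        ○ open, literals {X=false, Z=true}.
                      branch 1.2.2.2.1.2 (add ~Y):
                        ○ open, literals {X=false, Y=false, Z=true}.
                  branch 1.2.2.2.2 (add Y):
                    ○ open, literals {Y=true, Z=true}.
  branch 2 (add ~(X -> (~Y | Z)), ~((Z & (~X | Z)) | ((~~(Z | ~Y) -> X) -> Y))):
    ~(X -> (~Y | Z)): α-rule — add X, ~(~Y | Z).
    ~((Z & (~X | Z)) | ((~~(Z | ~Y) -> X) -> Y)): α-rule — add ~(Z & (~X | Z)), ~((~~(Z | ~Y) -> X) -> Y).
    ~(~Y | Z): α-rule — add ~~Y, ~Z.
    ~((~~(Z | ~Y) -> X) -> Y): α-rule — add (~~(Z | ~Y) -> X), ~Y.
    × closes — contains both Y and ~Y.
2 branches closed, 14 open.
An open branch gives a satisfying assignment: X=false, Z=true.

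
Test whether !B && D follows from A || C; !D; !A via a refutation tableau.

No

Initial set: {(A || C); !D; !A; !(!B && D)}.
(A || C): β-rule — branch into A  //  C.
  branch 1 (add A):
    × closes — contains both A and !A.
  branch 2 (add C):
    !(!B && D): β-rule — branch into !!B  //  !D.
      branch 2.1 (add !!B):
        ○ open, literals {A=false, B=true, C=true, D=false}.
      branch 2.2 (add !D):
        ○ open, literals {A=false, C=true, D=false}.
1 branch closed, 2 open.
An open branch gives a countermodel: A=false, B=true, C=true, D=false (unmentioned atoms arbitrary); the premises hold there but the conclusion fails.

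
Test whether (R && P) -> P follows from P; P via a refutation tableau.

Initial set: {T P; T P; F ((R && P) -> P)}.
F ((R && P) -> P): α-rule — add T (R && P), F P.
× closes — contains both P and !P.
All 1 branch closes.
Every branch closed, so the premises entail the conclusion.

Yes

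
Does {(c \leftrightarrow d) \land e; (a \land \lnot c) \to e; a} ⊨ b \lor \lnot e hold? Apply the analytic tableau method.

No

Initial set: {((c \leftrightarrow d) \land e); ((a \land \lnot c) \to e); a; \lnot (b \lor \lnot e)}.
((c \leftrightarrow d) \land e): α-rule — add (c \leftrightarrow d), e.
\lnot (b \lor \lnot e): α-rule — add \lnot b, \lnot \lnot e.
((a \land \lnot c) \to e): β-rule — branch into \lnot (a \land \lnot c)  //  e.
  branch 1 (add \lnot (a \land \lnot c)):
    (c \leftrightarrow d): β-rule — branch into c, d  //  \lnot c, \lnot d.
      branch 1.1 (add c, d):
        \lnot (a \land \lnot c): β-rule — branch into \lnot a  //  \lnot \lnot c.
          branch 1.1.1 (add \lnot a):
            × closes — contains both a and \lnot a.
          branch 1.1.2 (add \lnot \lnot c):
            ○ open, literals {a=1, b=0, c=1, d=1, e=1}.
      branch 1.2 (add \lnot c, \lnot d):
        \lnot (a \land \lnot c): β-rule — branch into \lnot a  //  \lnot \lnot c.
          branch 1.2.1 (add \lnot a):
            × closes — contains both a and \lnot a.
          branch 1.2.2 (add \lnot \lnot c):
            × closes — contains both c and \lnot c.
  branch 2 (add e):
    (c \leftrightarrow d): β-rule — branch into c, d  //  \lnot c, \lnot d.
      branch 2.1 (add c, d):
        ○ open, literals {a=1, b=0, c=1, d=1, e=1}.
      branch 2.2 (add \lnot c, \lnot d):
        ○ open, literals {a=1, b=0, c=0, d=0, e=1}.
3 branches closed, 3 open.
An open branch gives a countermodel: a=1, b=0, c=1, d=1, e=1 (unmentioned atoms arbitrary); the premises hold there but the conclusion fails.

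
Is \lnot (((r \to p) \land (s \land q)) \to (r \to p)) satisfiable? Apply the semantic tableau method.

Unsatisfiable

Initial set: {T \lnot (((r \to p) \land (s \land q)) \to (r \to p))}.
T \lnot (((r \to p) \land (s \land q)) \to (r \to p)): α-rule — add T ((r \to p) \land (s \land q)), F (r \to p).
T ((r \to p) \land (s \land q)): α-rule — add T (r \to p), T (s \land q).
F (r \to p): α-rule — add T r, F p.
T (s \land q): α-rule — add T s, T q.
T (r \to p): β-rule — branch into F r  //  T p.
  branch 1 (add F r):
    × closes — contains both r and \lnot r.
  branch 2 (add T p):
    × closes — contains both p and \lnot p.
All 2 branches close.
Every branch closed; the formula is unsatisfiable.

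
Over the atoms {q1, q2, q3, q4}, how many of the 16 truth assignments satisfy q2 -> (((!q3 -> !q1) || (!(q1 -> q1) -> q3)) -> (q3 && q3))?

12

Initial set: {(q2 -> (((!q3 -> !q1) || (!(q1 -> q1) -> q3)) -> (q3 && q3)))}.
(q2 -> (((!q3 -> !q1) || (!(q1 -> q1) -> q3)) -> (q3 && q3))): β-rule — branch into !q2  //  (((!q3 -> !q1) || (!(q1 -> q1) -> q3)) -> (q3 && q3)).
  branch 1 (add !q2):
    ○ open, literals {q2=false}.
  branch 2 (add (((!q3 -> !q1) || (!(q1 -> q1) -> q3)) -> (q3 && q3))):
    (((!q3 -> !q1) || (!(q1 -> q1) -> q3)) -> (q3 && q3)): β-rule — branch into !((!q3 -> !q1) || (!(q1 -> q1) -> q3))  //  (q3 && q3).
      branch 2.1 (add !((!q3 -> !q1) || (!(q1 -> q1) -> q3))):
        !((!q3 -> !q1) || (!(q1 -> q1) -> q3)): α-rule — add !(!q3 -> !q1), !(!(q1 -> q1) -> q3).
        !(!q3 -> !q1): α-rule — add !q3, !!q1.
        !(!(q1 -> q1) -> q3): α-rule — add !(q1 -> q1), !q3.
        !(q1 -> q1): α-rule — add q1, !q1.
        × closes — contains both q1 and !q1.
      branch 2.2 (add (q3 && q3)):
        (q3 && q3): α-rule — add q3, q3.
        ○ open, literals {q3=true}.
1 branch closed, 2 open.
Each open branch fixes some atoms; the unmentioned ones are free. Counting distinct full assignments: branch {q2=false} (q1, q3, q4) contributes 8 new; branch {q3=true} (q1, q2, q4) contributes 4 new. Total: 12.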